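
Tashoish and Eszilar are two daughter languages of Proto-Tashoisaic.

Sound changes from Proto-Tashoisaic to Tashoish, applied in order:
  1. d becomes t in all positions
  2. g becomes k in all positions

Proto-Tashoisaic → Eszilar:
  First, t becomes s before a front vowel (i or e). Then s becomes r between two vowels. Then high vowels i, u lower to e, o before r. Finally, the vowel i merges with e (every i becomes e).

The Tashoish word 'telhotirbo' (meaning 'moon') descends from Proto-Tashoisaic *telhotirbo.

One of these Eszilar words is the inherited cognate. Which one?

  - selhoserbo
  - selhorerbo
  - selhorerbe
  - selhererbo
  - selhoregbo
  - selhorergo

selhorerbo

Eszilar: *telhotirbo
  telhotirbo → selhosirbo   [palatalisation]
  selhosirbo → selhorirbo   [rhotacism]
  selhorirbo → selhorerbo   [pre-rhotic lowering]
  selhorerbo (rule 4 does not apply)
  giving Eszilar selhorerbo.
Among the options, 'selhorerbo' alone shows every Eszilar change applied in order.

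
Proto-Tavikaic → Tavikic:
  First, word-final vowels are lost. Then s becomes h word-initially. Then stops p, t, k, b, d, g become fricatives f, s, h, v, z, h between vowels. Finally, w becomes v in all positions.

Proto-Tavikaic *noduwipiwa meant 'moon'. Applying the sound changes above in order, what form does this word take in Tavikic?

Tavikic: *noduwipiwa > noduwipiw > nozuwifiw > nozuvifiv  (by apocope, intervocalic lenition, unconditioned shift)

nozuvifiv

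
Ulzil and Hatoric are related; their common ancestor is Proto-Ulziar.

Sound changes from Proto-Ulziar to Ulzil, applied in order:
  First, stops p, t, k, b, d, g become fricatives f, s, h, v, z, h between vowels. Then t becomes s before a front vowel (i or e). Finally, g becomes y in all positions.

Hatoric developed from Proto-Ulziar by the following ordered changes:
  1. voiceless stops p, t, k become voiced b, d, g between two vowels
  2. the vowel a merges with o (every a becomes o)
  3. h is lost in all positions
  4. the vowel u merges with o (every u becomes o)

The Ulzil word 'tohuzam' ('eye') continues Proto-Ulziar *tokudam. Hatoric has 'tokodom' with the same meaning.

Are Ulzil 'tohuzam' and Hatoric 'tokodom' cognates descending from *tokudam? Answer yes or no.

Derive the expected Hatoric reflex of *tokudam:
Hatoric: start from *tokudam.
  rule 1 (intervocalic voicing): tokudam → togudam
  rule 2 (vowel merger): togudam → togudom
  rule 3: no change — togudom
  rule 4 (vowel merger): togudom → togodom
  ⇒ Hatoric togodom
The regular Hatoric reflex would be 'togodom', but the attested form is 'tokodom'. The correspondence is irregular, so they are not cognates (the Hatoric form has a different source).

no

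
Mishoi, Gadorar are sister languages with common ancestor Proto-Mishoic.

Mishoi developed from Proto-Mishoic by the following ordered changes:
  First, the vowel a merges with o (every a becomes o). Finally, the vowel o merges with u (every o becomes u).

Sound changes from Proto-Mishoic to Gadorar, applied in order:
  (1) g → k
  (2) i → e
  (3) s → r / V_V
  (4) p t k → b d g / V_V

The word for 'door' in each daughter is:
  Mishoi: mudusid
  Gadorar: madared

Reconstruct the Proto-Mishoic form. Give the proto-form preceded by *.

*madasid

Position 6: Mishoi has i, Gadorar has e. Mishoi preserves i here (none of its changes turn any other segment into i), so the proto-segment is *i.
Position 5: Mishoi has s, Gadorar has r. Mishoi preserves s here (none of its changes turn any other segment into s), so the proto-segment is *s.
Continuing position by position gives *madasid; check it forward:
Mishoi: *madasid > modosid > mudusid  (by vowel merger, vowel merger)
Gadorar: *madasid
  madasid (rule 1 does not apply)
  madasid → madased   [vowel merger]
  madased → madared   [rhotacism]
  madared (rule 4 does not apply)
  giving Gadorar madared.
*madasid is the unique common source.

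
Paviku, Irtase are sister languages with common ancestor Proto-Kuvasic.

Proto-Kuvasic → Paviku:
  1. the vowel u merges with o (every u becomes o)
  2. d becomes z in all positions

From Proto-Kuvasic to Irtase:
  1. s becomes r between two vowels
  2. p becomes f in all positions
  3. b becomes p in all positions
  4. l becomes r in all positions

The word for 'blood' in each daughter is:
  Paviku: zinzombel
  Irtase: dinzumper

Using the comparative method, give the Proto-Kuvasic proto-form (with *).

*dinzumbel

Position 5: Paviku has o, Irtase has u. Irtase preserves u here (none of its changes turn any other segment into u), so the proto-segment is *u.
Position 7: Paviku has b, Irtase has p. Paviku preserves b here (none of its changes turn any other segment into b), so the proto-segment is *b.
Position 1: Paviku has z, Irtase has d. Irtase preserves d here (none of its changes turn any other segment into d), so the proto-segment is *d.
This points to *dinzumbel. Verify forward in each daughter:
Paviku: *dinzumbel > dinzombel > zinzombel  (by vowel merger, unconditioned shift)
Irtase: start from *dinzumbel.
  rule 1: no change — dinzumbel
  rule 2: no change — dinzumbel
  rule 3 (unconditioned shift): dinzumbel → dinzumpel
  rule 4 (unconditioned shift): dinzumpel → dinzumper
  ⇒ Irtase dinzumper
*dinzumbel is the unique common source.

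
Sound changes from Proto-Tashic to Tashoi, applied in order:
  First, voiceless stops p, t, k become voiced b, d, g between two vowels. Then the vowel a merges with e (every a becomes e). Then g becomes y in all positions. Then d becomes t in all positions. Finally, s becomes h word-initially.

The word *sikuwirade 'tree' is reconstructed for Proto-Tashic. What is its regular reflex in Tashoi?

hiyuwirete

Tashoi: *sikuwirade
  sikuwirade → siguwirade   [intervocalic voicing]
  siguwirade → siguwirede   [vowel merger]
  siguwirede → siyuwirede   [unconditioned shift]
  siyuwirede → siyuwirete   [unconditioned shift]
  siyuwirete → hiyuwirete   [debuccalisation]
  giving Tashoi hiyuwirete.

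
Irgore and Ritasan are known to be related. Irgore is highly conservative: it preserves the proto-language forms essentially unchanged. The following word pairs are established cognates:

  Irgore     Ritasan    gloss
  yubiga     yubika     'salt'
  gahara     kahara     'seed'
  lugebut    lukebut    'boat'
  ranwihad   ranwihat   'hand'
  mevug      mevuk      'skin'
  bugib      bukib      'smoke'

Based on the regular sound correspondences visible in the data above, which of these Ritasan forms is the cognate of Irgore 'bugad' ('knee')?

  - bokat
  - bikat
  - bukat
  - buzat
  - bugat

yubiga ~ yubika — Irgore g corresponds to Ritasan k between vowels (before a back vowel).
ranwihad ~ ranwihat — Irgore d corresponds to Ritasan t word-finally.
Applying these to Irgore 'bugad':
  bugad → bukad   (g→k between vowels (before a back vowel))
  bukad → bukat   (d→t word-finally)
So the Ritasan cognate is 'bukat'.

bukat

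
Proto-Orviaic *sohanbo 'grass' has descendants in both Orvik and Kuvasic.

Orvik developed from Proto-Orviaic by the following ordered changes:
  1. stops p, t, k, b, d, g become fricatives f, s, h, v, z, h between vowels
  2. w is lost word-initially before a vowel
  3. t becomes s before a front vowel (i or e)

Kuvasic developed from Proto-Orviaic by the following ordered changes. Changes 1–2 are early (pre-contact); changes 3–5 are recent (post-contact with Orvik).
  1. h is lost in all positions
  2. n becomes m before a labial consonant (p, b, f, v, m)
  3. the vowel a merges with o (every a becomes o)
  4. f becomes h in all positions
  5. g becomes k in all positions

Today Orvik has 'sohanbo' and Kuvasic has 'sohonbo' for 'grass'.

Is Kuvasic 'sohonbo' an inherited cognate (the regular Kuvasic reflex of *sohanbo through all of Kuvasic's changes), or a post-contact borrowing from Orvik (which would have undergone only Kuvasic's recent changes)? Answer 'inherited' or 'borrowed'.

If inherited, *sohanbo would pass through all of Kuvasic's changes:
Kuvasic: start from *sohanbo.
  rule 1 (h-loss): sohanbo → soanbo
  rule 2 (nasal place assimilation): soanbo → soambo
  rule 3 (vowel merger): soambo → soombo
  rule 4: no change — soombo
  rule 5: no change — soombo
  ⇒ Kuvasic soombo
If borrowed from Orvik 'sohanbo' after the early changes, it would undergo only the recent ones:
  rule 3 (vowel merger): sohanbo → sohonbo
  rule 4 (unconditioned shift): no change (sohonbo)
  rule 5 (unconditioned shift): no change (sohonbo)
  ⇒ as a loan: sohonbo
Kuvasic 'sohonbo' matches the loan outcome 'sohonbo', not the inherited 'soombo' — it skipped the early Kuvasic changes, so it was borrowed from Orvik.

borrowed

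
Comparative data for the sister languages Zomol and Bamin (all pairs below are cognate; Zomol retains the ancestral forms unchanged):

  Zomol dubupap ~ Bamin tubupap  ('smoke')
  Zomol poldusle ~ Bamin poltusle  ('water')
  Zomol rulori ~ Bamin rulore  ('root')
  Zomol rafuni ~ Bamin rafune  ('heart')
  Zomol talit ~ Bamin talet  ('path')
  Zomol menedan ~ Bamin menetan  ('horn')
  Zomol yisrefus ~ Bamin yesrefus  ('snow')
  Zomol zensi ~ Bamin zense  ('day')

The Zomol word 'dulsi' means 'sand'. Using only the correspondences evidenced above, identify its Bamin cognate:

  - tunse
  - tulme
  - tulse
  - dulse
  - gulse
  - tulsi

dubupap ~ tubupap — Zomol d corresponds to Bamin t word-initially before a back vowel.
rulori ~ rulore, rafuni ~ rafune — Zomol i corresponds to Bamin e word-finally.
Applying these to Zomol 'dulsi':
  dulsi → tulsi   (d→t word-initially before a back vowel)
  tulsi → tulse   (i→e word-finally)
So the Bamin cognate is 'tulse'.

tulse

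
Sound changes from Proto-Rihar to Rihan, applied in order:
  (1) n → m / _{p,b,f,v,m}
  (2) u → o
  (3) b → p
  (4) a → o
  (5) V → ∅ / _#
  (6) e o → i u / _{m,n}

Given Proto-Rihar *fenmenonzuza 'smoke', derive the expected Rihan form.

Rihan: *fenmenonzuza
  fenmenonzuza → femmenonzuza   [nasal place assimilation]
  femmenonzuza → femmenonzoza   [vowel merger]
  femmenonzoza (rule 3 does not apply)
  femmenonzoza → femmenonzozo   [vowel merger]
  femmenonzozo → femmenonzoz   [apocope]
  femmenonzoz → fimminunzoz   [pre-nasal raising]
  giving Rihan fimminunzoz.

fimminunzoz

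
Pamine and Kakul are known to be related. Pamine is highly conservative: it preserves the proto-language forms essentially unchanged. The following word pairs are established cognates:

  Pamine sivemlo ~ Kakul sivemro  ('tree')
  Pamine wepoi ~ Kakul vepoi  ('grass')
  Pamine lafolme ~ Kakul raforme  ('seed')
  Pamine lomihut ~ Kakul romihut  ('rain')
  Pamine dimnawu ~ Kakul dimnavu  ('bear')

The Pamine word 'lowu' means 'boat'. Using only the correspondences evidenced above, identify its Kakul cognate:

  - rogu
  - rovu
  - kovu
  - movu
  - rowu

lomihut ~ romihut — Pamine l corresponds to Kakul r word-initially before a back vowel.
dimnawu ~ dimnavu — Pamine w corresponds to Kakul v between vowels (before a back vowel).
Applying these to Pamine 'lowu':
  lowu → rowu   (l→r word-initially before a back vowel)
  rowu → rovu   (w→v between vowels (before a back vowel))
So the Kakul cognate is 'rovu'.

rovu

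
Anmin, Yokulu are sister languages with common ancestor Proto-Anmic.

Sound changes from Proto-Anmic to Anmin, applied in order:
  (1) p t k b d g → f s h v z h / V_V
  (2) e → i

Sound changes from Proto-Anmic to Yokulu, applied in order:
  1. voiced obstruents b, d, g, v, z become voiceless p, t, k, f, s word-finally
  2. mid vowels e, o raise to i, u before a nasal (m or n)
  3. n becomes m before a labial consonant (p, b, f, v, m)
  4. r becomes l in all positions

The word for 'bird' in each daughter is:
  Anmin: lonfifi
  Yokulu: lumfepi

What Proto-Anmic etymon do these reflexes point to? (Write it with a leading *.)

*lonfepi

Position 6: Anmin has f, Yokulu has p. Taking the neighbouring segments as reconstructed: Anmin f could go back to *p or *f; Yokulu p can only go back to *p — the one source consistent with every daughter is *p.
Position 5: Anmin has i, Yokulu has e. Yokulu preserves e here (none of its changes turn any other segment into e), so the proto-segment is *e.
Continuing position by position gives *lonfepi; check it forward:
Anmin: *lonfepi > lonfefi > lonfifi  (by intervocalic lenition, vowel merger)
Yokulu: *lonfepi > lunfepi > lumfepi  (by pre-nasal raising, nasal place assimilation)
No other proto-form is consistent with every reflex, so the reconstruction is *lonfepi.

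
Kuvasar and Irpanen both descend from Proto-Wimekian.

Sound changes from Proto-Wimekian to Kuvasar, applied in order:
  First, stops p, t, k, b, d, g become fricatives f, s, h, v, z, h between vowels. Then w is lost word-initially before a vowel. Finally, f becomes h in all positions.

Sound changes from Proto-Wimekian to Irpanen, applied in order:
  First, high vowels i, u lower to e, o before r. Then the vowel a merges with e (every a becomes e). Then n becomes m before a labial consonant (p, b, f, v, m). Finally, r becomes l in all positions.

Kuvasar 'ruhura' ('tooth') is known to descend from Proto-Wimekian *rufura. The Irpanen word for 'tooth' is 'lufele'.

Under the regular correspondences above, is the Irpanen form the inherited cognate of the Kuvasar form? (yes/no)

no

Derive the expected Irpanen reflex of *rufura:
Irpanen: start from *rufura.
  rule 1 (pre-rhotic lowering): rufura → rufora
  rule 2 (vowel merger): rufora → rufore
  rule 3: no change — rufore
  rule 4 (unconditioned shift): rufore → lufole
  ⇒ Irpanen lufole
The regular Irpanen reflex would be 'lufole', but the attested form is 'lufele'. The correspondence is irregular, so they are not cognates (the Irpanen form has a different source).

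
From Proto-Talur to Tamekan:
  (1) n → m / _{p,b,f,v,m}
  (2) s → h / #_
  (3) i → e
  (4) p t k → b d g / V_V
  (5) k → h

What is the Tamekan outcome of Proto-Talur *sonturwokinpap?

Tamekan: *sonturwokinpap > sonturwokimpap > honturwokimpap > honturwokempap > honturwogempap  (by nasal place assimilation, debuccalisation, vowel merger, intervocalic voicing)

honturwogempap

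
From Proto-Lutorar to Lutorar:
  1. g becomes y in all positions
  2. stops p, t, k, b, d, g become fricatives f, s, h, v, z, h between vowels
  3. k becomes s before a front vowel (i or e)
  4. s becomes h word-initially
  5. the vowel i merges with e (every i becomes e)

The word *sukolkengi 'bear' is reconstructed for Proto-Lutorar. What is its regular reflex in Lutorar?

Lutorar: start from *sukolkengi.
  rule 1 (unconditioned shift): sukolkengi → sukolkenyi
  rule 2 (intervocalic lenition): sukolkenyi → suholkenyi
  rule 3 (palatalisation): suholkenyi → suholsenyi
  rule 4 (debuccalisation): suholsenyi → huholsenyi
  rule 5 (vowel merger): huholsenyi → huholsenye
  ⇒ Lutorar huholsenye

huholsenye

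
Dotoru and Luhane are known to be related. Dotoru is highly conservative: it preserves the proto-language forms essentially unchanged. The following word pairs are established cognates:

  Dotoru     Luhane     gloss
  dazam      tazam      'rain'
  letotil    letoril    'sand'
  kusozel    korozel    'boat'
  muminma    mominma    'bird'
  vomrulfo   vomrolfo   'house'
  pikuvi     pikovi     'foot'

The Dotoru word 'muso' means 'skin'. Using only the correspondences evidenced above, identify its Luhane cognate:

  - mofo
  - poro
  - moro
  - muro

moro

kusozel ~ korozel, vomrulfo ~ vomrolfo — Dotoru u corresponds to Luhane o after a consonant, before a consonant other than r, m, n, p, b, f, v.
kusozel ~ korozel — Dotoru s corresponds to Luhane r between vowels (before a back vowel).
Applying these to Dotoru 'muso':
  muso → moso   (u→o after a consonant, before a consonant other than r, m, n, p, b, f, v)
  moso → moro   (s→r between vowels (before a back vowel))
So the Luhane cognate is 'moro'.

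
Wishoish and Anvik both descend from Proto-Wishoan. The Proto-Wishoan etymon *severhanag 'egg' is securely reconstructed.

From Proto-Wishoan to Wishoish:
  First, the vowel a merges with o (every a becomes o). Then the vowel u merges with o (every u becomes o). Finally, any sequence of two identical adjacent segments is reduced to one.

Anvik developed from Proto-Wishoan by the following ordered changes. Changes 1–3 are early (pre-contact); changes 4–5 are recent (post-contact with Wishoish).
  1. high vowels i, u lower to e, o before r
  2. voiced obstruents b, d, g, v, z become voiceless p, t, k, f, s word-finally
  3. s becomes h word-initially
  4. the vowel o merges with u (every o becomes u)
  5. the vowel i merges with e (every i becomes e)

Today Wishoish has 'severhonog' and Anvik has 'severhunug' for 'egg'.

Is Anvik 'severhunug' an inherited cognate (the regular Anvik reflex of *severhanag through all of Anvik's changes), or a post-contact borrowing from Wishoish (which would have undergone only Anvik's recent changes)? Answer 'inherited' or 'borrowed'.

If inherited, *severhanag would pass through all of Anvik's changes:
Anvik: *severhanag
  severhanag (rule 1 does not apply)
  severhanag → severhanak   [final devoicing]
  severhanak → heverhanak   [debuccalisation]
  heverhanak (rule 4 does not apply)
  heverhanak (rule 5 does not apply)
  giving Anvik heverhanak.
If borrowed from Wishoish 'severhonog' after the early changes, it would undergo only the recent ones:
  rule 4 (vowel merger): severhonog → severhunug
  rule 5 (vowel merger): no change (severhunug)
  ⇒ as a loan: severhunug
Anvik 'severhunug' matches the loan outcome 'severhunug', not the inherited 'heverhanak' — it skipped the early Anvik changes, so it was borrowed from Wishoish.

borrowed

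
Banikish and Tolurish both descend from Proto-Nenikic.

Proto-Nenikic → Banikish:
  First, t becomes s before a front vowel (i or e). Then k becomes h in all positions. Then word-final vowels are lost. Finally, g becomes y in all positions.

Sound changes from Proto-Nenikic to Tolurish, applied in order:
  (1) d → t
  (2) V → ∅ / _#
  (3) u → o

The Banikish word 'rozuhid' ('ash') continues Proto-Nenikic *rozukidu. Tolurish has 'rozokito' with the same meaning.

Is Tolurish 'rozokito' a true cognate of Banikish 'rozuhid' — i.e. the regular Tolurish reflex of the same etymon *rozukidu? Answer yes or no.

Derive the expected Tolurish reflex of *rozukidu:
Tolurish: start from *rozukidu.
  rule 1 (unconditioned shift): rozukidu → rozukitu
  rule 2 (apocope): rozukitu → rozukit
  rule 3 (vowel merger): rozukit → rozokit
  ⇒ Tolurish rozokit
The regular Tolurish reflex would be 'rozokit', but the attested form is 'rozokito'. The correspondence is irregular, so they are not cognates (the Tolurish form has a different source).

no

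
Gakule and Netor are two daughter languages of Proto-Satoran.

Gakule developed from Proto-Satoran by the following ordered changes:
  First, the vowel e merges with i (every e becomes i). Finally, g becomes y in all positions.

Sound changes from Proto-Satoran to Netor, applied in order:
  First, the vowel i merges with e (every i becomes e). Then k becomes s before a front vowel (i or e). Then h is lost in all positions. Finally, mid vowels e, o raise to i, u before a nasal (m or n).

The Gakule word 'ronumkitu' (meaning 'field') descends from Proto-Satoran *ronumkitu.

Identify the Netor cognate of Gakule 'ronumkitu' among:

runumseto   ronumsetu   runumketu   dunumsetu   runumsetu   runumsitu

Netor: *ronumkitu
  ronumkitu → ronumketu   [vowel merger]
  ronumketu → ronumsetu   [palatalisation]
  ronumsetu (rule 3 does not apply)
  ronumsetu → runumsetu   [pre-nasal raising]
  giving Netor runumsetu.

runumsetu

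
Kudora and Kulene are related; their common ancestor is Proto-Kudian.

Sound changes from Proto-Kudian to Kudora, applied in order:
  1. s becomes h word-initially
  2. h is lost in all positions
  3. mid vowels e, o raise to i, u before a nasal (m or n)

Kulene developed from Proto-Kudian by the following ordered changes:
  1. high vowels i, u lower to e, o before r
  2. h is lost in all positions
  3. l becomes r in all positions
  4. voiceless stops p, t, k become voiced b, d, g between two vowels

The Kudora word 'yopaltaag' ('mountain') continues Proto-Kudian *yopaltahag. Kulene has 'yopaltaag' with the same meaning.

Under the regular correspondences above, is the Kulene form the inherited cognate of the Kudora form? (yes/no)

Derive the expected Kulene reflex of *yopaltahag:
Kulene: start from *yopaltahag.
  rule 1: no change — yopaltahag
  rule 2 (h-loss): yopaltahag → yopaltaag
  rule 3 (unconditioned shift): yopaltaag → yopartaag
  rule 4 (intervocalic voicing): yopartaag → yobartaag
  ⇒ Kulene yobartaag
The regular Kulene reflex would be 'yobartaag', but the attested form is 'yopaltaag'. The correspondence is irregular, so they are not cognates (the Kulene form has a different source).

no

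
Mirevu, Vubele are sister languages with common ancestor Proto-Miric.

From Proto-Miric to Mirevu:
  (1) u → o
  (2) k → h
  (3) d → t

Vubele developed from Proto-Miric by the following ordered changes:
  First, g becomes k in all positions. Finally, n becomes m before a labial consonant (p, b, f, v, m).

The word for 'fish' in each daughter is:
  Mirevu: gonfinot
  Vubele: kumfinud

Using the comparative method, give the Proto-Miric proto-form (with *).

Position 7: Mirevu has o, Vubele has u. Vubele preserves u here (none of its changes turn any other segment into u), so the proto-segment is *u.
Position 3: Mirevu has n, Vubele has m. Mirevu preserves n here (none of its changes turn any other segment into n), so the proto-segment is *n.
Position 1: Mirevu has g, Vubele has k. Mirevu preserves g here (none of its changes turn any other segment into g), so the proto-segment is *g.
Verify the candidate proto-form against each daughter:
Mirevu: *gunfinud > gonfinod > gonfinot  (by vowel merger, unconditioned shift)
Vubele: *gunfinud
  gunfinud → kunfinud   [unconditioned shift]
  kunfinud → kumfinud   [nasal place assimilation]
  giving Vubele kumfinud.
Only *gunfinud yields all of Mirevu gonfinot, Vubele kumfinud.

*gunfinud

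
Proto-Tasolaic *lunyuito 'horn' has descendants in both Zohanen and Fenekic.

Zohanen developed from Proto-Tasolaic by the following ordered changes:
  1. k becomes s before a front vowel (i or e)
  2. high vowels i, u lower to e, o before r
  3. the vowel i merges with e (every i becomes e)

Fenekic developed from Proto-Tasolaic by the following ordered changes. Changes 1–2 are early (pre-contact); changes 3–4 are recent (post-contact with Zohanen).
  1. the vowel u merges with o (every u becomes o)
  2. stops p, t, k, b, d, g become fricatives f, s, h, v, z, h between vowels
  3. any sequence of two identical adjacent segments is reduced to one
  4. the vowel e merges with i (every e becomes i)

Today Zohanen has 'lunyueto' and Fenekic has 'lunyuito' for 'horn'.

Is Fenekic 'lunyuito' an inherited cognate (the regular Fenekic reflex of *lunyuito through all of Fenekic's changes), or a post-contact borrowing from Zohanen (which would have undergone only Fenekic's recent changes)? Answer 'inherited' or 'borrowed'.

borrowed

If inherited, *lunyuito would pass through all of Fenekic's changes:
Fenekic: start from *lunyuito.
  rule 1 (vowel merger): lunyuito → lonyoito
  rule 2 (intervocalic lenition): lonyoito → lonyoiso
  rule 3: no change — lonyoiso
  rule 4: no change — lonyoiso
  ⇒ Fenekic lonyoiso
If borrowed from Zohanen 'lunyueto' after the early changes, it would undergo only the recent ones:
  rule 3 (degemination): no change (lunyueto)
  rule 4 (vowel merger): lunyueto → lunyuito
  ⇒ as a loan: lunyuito
Fenekic 'lunyuito' matches the loan outcome 'lunyuito', not the inherited 'lonyoiso' — it skipped the early Fenekic changes, so it was borrowed from Zohanen.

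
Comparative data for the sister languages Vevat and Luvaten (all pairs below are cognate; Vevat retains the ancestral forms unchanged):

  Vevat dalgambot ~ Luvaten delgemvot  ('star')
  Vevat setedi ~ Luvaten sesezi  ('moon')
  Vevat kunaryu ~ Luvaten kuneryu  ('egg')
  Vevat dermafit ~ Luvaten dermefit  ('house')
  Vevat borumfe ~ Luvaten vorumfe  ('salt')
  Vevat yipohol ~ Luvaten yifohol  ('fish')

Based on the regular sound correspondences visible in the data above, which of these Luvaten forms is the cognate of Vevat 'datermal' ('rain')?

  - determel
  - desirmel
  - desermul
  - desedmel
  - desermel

desermel

dalgambot ~ delgemvot — Vevat a corresponds to Luvaten e after a consonant, before a consonant other than r, m, n, p, b, f, v.
setedi ~ sesezi — Vevat t corresponds to Luvaten s between vowels (before a front vowel).
Applying these to Vevat 'datermal':
  datermal → determal   (a→e after a consonant, before a consonant other than r, m, n, p, b, f, v)
  determal → desermal   (t→s between vowels (before a front vowel))
  desermal → desermel   (a→e after a consonant, before a consonant other than r, m, n, p, b, f, v)
So the Luvaten cognate is 'desermel'.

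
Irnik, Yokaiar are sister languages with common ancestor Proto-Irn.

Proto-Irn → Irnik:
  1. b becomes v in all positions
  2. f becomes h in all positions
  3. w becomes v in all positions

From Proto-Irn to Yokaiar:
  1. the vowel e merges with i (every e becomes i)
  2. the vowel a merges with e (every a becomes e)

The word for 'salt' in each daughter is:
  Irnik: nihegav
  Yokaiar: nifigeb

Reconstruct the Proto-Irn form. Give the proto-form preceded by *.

Position 7: Irnik has v, Yokaiar has b. Yokaiar preserves b here (none of its changes turn any other segment into b), so the proto-segment is *b.
Position 4: Irnik has e, Yokaiar has i. Irnik preserves e here (none of its changes turn any other segment into e), so the proto-segment is *e.
Position 6: Irnik has a, Yokaiar has e. Irnik preserves a here (none of its changes turn any other segment into a), so the proto-segment is *a.
Continuing position by position gives *nifegab; check it forward:
Irnik: start from *nifegab.
  rule 1 (unconditioned shift): nifegab → nifegav
  rule 2 (unconditioned shift): nifegav → nihegav
  rule 3: no change — nihegav
  ⇒ Irnik nihegav
Yokaiar: start from *nifegab.
  rule 1 (vowel merger): nifegab → nifigab
  rule 2 (vowel merger): nifigab → nifigeb
  ⇒ Yokaiar nifigeb
*nifegab is the unique common source.

*nifegab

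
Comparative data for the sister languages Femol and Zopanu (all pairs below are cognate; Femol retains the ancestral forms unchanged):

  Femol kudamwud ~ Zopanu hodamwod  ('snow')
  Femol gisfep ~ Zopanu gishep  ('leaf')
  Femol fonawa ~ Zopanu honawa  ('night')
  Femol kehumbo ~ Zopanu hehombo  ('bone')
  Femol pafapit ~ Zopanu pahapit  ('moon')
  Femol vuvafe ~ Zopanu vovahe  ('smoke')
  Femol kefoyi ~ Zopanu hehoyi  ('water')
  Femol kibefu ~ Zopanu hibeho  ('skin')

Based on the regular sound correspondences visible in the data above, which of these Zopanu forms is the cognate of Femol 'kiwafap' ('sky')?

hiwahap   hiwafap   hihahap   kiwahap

hiwahap

kibefu ~ hibeho — Femol k corresponds to Zopanu h word-initially before a front vowel.
pafapit ~ pahapit — Femol f corresponds to Zopanu h between vowels (before a back vowel).
Applying these to Femol 'kiwafap':
  kiwafap → hiwafap   (k→h word-initially before a front vowel)
  hiwafap → hiwahap   (f→h between vowels (before a back vowel))
So the Zopanu cognate is 'hiwahap'.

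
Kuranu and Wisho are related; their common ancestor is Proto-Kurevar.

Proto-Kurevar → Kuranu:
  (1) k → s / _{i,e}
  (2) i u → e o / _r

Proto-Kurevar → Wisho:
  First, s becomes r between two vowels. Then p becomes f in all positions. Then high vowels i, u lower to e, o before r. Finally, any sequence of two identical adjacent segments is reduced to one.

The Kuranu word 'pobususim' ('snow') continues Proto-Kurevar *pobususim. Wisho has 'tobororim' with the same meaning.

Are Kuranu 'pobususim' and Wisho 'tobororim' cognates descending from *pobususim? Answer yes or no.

no

Derive the expected Wisho reflex of *pobususim:
Wisho: *pobususim
  pobususim → pobururim   [rhotacism]
  pobururim → fobururim   [unconditioned shift]
  fobururim → fobororim   [pre-rhotic lowering]
  fobororim (rule 4 does not apply)
  giving Wisho fobororim.
The regular Wisho reflex would be 'fobororim', but the attested form is 'tobororim'. The correspondence is irregular, so they are not cognates (the Wisho form has a different source).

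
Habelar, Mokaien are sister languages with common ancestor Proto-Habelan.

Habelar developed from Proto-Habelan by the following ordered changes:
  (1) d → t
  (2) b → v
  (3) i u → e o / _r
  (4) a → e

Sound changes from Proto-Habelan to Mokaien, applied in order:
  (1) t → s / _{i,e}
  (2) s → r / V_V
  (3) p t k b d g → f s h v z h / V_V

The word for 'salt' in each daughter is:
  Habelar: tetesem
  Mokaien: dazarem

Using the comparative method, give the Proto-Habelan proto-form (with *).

*dadasem

Position 5: Habelar has s, Mokaien has r. Habelar preserves s here (none of its changes turn any other segment into s), so the proto-segment is *s.
Position 3: Habelar has t, Mokaien has z. Taking the neighbouring segments as reconstructed: Habelar t could go back to *t or *d; Mokaien z could go back to *d or *z — the one source consistent with every daughter is *d.
Verify the candidate proto-form against each daughter:
Habelar: start from *dadasem.
  rule 1 (unconditioned shift): dadasem → tatasem
  rule 2: no change — tatasem
  rule 3: no change — tatasem
  rule 4 (vowel merger): tatasem → tetesem
  ⇒ Habelar tetesem
Mokaien: start from *dadasem.
  rule 1: no change — dadasem
  rule 2 (rhotacism): dadasem → dadarem
  rule 3 (intervocalic lenition): dadarem → dazarem
  ⇒ Mokaien dazarem
No other proto-form is consistent with every reflex, so the reconstruction is *dadasem.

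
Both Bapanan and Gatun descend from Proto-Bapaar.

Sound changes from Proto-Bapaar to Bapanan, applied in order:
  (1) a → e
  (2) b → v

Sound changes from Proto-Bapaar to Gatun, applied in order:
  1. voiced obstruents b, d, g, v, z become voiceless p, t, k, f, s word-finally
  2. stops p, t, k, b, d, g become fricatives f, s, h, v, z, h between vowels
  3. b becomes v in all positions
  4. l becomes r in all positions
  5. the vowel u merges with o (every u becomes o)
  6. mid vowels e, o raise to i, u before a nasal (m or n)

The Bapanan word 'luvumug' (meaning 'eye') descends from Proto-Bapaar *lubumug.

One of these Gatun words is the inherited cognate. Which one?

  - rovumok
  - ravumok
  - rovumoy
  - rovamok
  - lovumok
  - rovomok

rovumok

Gatun: *lubumug > lubumuk > luvumuk > ruvumuk > rovomok > rovumok  (by final devoicing, intervocalic lenition, unconditioned shift, vowel merger, pre-nasal raising)
Among the options, 'rovumok' alone shows every Gatun change applied in order.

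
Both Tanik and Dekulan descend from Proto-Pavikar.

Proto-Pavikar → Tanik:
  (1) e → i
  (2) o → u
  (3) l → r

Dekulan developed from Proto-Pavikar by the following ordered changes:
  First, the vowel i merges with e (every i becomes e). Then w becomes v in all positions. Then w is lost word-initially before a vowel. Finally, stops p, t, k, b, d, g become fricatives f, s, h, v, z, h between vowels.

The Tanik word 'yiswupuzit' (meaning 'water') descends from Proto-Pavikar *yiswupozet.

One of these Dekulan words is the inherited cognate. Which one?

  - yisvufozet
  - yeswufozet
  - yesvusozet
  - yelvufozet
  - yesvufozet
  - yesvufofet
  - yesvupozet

yesvufozet

Dekulan: start from *yiswupozet.
  rule 1 (vowel merger): yiswupozet → yeswupozet
  rule 2 (unconditioned shift): yeswupozet → yesvupozet
  rule 3: no change — yesvupozet
  rule 4 (intervocalic lenition): yesvupozet → yesvufozet
  ⇒ Dekulan yesvufozet
Only 'yesvufozet' matches the regular Dekulan development of *yiswupozet.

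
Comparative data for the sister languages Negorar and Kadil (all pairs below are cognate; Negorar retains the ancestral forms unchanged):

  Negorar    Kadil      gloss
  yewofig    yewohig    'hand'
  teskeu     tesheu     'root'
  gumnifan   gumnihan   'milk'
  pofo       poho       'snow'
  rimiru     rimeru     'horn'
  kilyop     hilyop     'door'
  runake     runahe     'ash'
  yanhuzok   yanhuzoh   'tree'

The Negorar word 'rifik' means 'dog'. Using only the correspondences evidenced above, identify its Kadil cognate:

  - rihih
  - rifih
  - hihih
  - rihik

rihih

yewofig ~ yewohig — Negorar f corresponds to Kadil h between vowels (before a front vowel).
yanhuzok ~ yanhuzoh — Negorar k corresponds to Kadil h word-finally.
Applying these to Negorar 'rifik':
  rifik → rihik   (f→h between vowels (before a front vowel))
  rihik → rihih   (k→h word-finally)
So the Kadil cognate is 'rihih'.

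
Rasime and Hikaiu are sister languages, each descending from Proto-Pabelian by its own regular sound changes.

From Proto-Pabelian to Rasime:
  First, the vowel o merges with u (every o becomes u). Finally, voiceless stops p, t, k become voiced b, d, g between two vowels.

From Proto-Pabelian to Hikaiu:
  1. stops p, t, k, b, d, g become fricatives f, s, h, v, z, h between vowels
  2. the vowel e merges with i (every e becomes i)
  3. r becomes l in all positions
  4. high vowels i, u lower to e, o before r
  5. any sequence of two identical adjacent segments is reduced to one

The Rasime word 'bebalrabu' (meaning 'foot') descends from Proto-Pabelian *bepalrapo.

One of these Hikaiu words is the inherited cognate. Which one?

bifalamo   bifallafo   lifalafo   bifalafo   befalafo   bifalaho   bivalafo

Hikaiu: start from *bepalrapo.
  rule 1 (intervocalic lenition): bepalrapo → befalrafo
  rule 2 (vowel merger): befalrafo → bifalrafo
  rule 3 (unconditioned shift): bifalrafo → bifallafo
  rule 4: no change — bifallafo
  rule 5 (degemination): bifallafo → bifalafo
  ⇒ Hikaiu bifalafo
The other candidates each miss or misapply at least one Hikaiu change.

bifalafo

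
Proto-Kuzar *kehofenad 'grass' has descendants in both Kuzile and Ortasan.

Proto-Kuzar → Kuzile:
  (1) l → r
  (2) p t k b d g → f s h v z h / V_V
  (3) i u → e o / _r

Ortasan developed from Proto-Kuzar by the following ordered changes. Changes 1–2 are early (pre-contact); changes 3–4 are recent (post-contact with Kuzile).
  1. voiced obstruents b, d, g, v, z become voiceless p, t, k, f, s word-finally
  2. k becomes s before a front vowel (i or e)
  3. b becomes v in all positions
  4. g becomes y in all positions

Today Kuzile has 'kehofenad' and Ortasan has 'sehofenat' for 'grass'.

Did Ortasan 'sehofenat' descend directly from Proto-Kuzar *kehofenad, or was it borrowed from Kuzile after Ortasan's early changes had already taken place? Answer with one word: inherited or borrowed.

If inherited, *kehofenad would pass through all of Ortasan's changes:
Ortasan: start from *kehofenad.
  rule 1 (final devoicing): kehofenad → kehofenat
  rule 2 (palatalisation): kehofenat → sehofenat
  rule 3: no change — sehofenat
  rule 4: no change — sehofenat
  ⇒ Ortasan sehofenat
If borrowed from Kuzile 'kehofenad' after the early changes, it would undergo only the recent ones:
  rule 3 (unconditioned shift): no change (kehofenad)
  rule 4 (unconditioned shift): no change (kehofenad)
  ⇒ as a loan: kehofenad
Ortasan 'sehofenat' matches the inherited outcome exactly, so it is an inherited cognate, not a loan.

inherited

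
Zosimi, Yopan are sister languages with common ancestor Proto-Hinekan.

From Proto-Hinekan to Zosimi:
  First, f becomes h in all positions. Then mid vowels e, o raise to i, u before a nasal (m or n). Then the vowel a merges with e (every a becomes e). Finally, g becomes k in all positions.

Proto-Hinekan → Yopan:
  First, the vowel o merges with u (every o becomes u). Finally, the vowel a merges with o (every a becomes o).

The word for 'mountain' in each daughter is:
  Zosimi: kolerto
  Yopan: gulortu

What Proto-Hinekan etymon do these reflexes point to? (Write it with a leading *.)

Position 1: Zosimi has k, Yopan has g. Yopan preserves g here (none of its changes turn any other segment into g), so the proto-segment is *g.
Position 2: Zosimi has o, Yopan has u. Zosimi preserves o here (none of its changes turn any other segment into o), so the proto-segment is *o.
Position 4: Zosimi has e, Yopan has o. In Yopan, o can only continue *a, so the proto-segment is *a.
Verify the candidate proto-form against each daughter:
Zosimi: *golarto
  golarto (rule 1 does not apply)
  golarto (rule 2 does not apply)
  golarto → golerto   [vowel merger]
  golerto → kolerto   [unconditioned shift]
  giving Zosimi kolerto.
Yopan: start from *golarto.
  rule 1 (vowel merger): golarto → gulartu
  rule 2 (vowel merger): gulartu → gulortu
  ⇒ Yopan gulortu
*golarto is the unique common source.

*golarto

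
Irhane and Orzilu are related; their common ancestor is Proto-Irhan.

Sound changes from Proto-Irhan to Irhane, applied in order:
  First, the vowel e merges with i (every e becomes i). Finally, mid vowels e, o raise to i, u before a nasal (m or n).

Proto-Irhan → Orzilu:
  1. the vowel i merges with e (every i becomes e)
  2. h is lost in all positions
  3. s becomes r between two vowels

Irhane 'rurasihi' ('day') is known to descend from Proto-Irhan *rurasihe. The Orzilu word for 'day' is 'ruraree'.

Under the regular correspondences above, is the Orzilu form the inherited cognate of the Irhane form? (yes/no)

yes

Derive the expected Orzilu reflex of *rurasihe:
Orzilu: *rurasihe > rurasehe > rurasee > ruraree  (by vowel merger, h-loss, rhotacism)
Orzilu 'ruraree' matches the regular reflex exactly, so the pair is cognate.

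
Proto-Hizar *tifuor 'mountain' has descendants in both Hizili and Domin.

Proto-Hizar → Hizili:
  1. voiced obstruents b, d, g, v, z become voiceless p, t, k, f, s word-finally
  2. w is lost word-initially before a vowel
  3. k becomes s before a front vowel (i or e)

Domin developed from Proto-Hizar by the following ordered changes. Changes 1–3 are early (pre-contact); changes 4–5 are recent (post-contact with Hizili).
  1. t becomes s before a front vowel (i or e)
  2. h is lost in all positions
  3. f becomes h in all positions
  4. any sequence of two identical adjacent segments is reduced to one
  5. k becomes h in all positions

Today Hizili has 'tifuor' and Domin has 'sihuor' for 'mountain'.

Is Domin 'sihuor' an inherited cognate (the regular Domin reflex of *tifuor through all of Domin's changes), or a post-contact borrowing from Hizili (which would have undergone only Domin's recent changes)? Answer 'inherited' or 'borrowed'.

inherited

If inherited, *tifuor would pass through all of Domin's changes:
Domin: *tifuor
  tifuor → sifuor   [palatalisation]
  sifuor (rule 2 does not apply)
  sifuor → sihuor   [unconditioned shift]
  sihuor (rule 4 does not apply)
  sihuor (rule 5 does not apply)
  giving Domin sihuor.
If borrowed from Hizili 'tifuor' after the early changes, it would undergo only the recent ones:
  rule 4 (degemination): no change (tifuor)
  rule 5 (unconditioned shift): no change (tifuor)
  ⇒ as a loan: tifuor
Domin 'sihuor' matches the inherited outcome exactly, so it is an inherited cognate, not a loan.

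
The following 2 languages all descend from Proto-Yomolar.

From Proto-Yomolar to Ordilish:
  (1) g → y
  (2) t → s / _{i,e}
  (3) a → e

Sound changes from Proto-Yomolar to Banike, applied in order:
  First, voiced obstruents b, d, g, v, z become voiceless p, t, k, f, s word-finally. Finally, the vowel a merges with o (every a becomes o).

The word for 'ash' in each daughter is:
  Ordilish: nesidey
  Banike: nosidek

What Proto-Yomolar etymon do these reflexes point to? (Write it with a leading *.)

*nasideg

Position 7: Ordilish has y, Banike has k. Taking the neighbouring segments as reconstructed: Ordilish y could go back to *g or *y; Banike k could go back to *k or *g — the one source consistent with every daughter is *g.
Position 2: Ordilish has e, Banike has o. Taking the neighbouring segments as reconstructed: Ordilish e could go back to *a or *e; Banike o could go back to *a or *o — the one source consistent with every daughter is *a.
Verify the candidate proto-form against each daughter:
Ordilish: *nasideg
  nasideg → nasidey   [unconditioned shift]
  nasidey (rule 2 does not apply)
  nasidey → nesidey   [vowel merger]
  giving Ordilish nesidey.
Banike: *nasideg
  nasideg → nasidek   [final devoicing]
  nasidek → nosidek   [vowel merger]
  giving Banike nosidek.
Only *nasideg yields all of Ordilish nesidey, Banike nosidek.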